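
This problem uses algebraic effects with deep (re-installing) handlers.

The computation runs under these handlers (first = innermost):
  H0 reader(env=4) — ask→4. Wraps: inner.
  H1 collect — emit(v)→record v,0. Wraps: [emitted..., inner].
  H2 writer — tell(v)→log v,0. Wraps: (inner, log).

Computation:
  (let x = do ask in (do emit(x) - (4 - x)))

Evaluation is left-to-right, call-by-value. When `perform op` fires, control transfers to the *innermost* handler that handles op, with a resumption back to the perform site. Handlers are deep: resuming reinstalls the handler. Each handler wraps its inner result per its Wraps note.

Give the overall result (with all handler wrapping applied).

Working:
ask @ H0 ⇒ 4
emit(4) @ H1 ⇒ out+=4
H0 returns 0
H1 returns [4, 0]
H2 returns ([4, 0], ())
= ([4, 0], ())

Answer: ([4, 0], ())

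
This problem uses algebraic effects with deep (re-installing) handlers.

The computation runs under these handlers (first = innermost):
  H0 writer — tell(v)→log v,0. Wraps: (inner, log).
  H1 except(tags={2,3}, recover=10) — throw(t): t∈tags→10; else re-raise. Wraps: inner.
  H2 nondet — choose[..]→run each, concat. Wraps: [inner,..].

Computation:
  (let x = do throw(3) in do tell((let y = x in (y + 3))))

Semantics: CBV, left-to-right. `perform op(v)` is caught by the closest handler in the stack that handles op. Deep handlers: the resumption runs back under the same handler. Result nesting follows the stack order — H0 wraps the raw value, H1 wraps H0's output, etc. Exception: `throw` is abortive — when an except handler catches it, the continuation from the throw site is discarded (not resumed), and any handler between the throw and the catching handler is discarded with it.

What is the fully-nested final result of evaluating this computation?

Step-by-step:
throw(3) @ H1 caught ⇒ 10
H2 returns [10]
= [10]

Answer: [10]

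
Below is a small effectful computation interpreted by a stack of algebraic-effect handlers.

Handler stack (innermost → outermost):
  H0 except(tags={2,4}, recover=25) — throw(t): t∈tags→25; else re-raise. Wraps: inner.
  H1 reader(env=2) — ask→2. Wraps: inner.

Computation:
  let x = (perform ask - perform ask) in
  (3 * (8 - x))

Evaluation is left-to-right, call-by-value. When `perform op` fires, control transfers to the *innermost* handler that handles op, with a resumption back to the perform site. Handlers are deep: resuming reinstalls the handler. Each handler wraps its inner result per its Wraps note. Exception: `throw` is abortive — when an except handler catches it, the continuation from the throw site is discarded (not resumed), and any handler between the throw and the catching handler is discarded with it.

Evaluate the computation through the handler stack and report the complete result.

Answer: 24

Step-by-step:
ask @ H1 ⇒ 2
ask @ H1 ⇒ 2
H0 returns 24
H1 returns 24
= 24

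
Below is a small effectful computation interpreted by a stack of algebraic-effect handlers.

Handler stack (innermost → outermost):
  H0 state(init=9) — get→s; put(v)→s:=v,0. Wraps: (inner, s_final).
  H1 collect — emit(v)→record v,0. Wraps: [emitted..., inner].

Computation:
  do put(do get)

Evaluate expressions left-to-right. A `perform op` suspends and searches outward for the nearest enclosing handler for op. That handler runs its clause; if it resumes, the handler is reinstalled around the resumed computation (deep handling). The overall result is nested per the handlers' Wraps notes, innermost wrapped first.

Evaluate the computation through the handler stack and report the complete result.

Step-by-step:
get @ H0 ⇒ 9
put(9) @ H0 ⇒ s:=9
H0 returns (0, 9)
H1 returns [(0, 9)]
= [(0, 9)]

Answer: [(0, 9)]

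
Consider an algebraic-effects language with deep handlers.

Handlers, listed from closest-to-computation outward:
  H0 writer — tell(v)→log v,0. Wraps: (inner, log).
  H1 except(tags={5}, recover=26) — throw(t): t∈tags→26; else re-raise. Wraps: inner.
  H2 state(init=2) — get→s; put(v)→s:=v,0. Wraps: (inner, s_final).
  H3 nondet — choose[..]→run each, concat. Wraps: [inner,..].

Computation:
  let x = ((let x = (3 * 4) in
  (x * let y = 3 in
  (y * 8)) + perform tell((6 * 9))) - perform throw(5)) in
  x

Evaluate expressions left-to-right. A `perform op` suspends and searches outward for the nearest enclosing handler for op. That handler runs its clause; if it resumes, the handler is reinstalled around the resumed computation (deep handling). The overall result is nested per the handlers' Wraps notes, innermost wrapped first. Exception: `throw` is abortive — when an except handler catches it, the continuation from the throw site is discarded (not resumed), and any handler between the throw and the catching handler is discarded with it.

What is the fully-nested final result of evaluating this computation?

Answer: [(26, 2)]

Step-by-step:
tell(54) @ H0 ⇒ log+=54
throw(5) @ H1 caught ⇒ 26
H2 returns (26, 2)
H3 returns [(26, 2)]
= [(26, 2)]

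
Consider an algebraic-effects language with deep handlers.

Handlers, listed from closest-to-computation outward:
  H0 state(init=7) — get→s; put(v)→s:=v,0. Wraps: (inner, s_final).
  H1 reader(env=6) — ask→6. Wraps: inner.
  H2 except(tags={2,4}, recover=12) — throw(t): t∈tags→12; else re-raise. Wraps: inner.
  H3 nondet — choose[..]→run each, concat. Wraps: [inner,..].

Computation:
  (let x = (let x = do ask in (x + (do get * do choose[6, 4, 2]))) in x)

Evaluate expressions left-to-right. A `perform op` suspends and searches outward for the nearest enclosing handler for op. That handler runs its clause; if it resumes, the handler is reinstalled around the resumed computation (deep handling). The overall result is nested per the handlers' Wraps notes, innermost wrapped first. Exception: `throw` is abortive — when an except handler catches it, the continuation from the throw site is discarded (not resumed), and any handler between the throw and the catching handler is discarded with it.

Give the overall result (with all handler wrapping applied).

Answer: [(48, 7), (34, 7), (20, 7)]

Working:
ask @ H1 ⇒ 6
get @ H0 ⇒ 7
choose[6, 4, 2] @ H3
  branch[0] choose=6:
    H0 returns (48, 7)
    H1 returns (48, 7)
    H2 returns (48, 7)
    H3 returns [(48, 7)]
  branch[1] choose=4:
    H0 returns (34, 7)
    H1 returns (34, 7)
    H2 returns (34, 7)
    H3 returns [(34, 7)]
  branch[2] choose=2:
    H0 returns (20, 7)
    H1 returns (20, 7)
    H2 returns (20, 7)
    H3 returns [(20, 7)]
= [(48, 7), (34, 7), (20, 7)]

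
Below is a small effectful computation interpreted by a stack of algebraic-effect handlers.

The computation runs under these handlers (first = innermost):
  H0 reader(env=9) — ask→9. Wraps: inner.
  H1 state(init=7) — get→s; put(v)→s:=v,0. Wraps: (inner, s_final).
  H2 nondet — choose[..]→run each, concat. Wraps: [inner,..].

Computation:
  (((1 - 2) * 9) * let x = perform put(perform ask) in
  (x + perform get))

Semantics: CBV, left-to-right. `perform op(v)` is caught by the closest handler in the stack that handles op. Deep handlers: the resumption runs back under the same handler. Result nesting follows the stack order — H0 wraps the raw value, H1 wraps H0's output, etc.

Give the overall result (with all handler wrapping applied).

Answer: [(-81, 9)]

Working:
ask @ H0 ⇒ 9
put(9) @ H1 ⇒ s:=9
get @ H1 ⇒ 9
H0 returns -81
H1 returns (-81, 9)
H2 returns [(-81, 9)]
= [(-81, 9)]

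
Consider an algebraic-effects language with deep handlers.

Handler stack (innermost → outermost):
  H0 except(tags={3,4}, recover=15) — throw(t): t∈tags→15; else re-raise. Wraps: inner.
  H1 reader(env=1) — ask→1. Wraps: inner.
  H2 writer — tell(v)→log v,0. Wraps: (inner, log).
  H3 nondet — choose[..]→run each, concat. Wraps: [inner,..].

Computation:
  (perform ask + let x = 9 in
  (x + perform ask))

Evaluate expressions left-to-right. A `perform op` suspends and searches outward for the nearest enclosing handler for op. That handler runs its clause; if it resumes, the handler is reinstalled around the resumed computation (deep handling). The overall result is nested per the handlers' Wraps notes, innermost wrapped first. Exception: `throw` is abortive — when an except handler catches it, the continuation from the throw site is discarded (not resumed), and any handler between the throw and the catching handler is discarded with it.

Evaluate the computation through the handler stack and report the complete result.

Step-by-step:
ask @ H1 ⇒ 1
ask @ H1 ⇒ 1
H0 returns 11
H1 returns 11
H2 returns (11, ())
H3 returns [(11, ())]
= [(11, ())]

Answer: [(11, ())]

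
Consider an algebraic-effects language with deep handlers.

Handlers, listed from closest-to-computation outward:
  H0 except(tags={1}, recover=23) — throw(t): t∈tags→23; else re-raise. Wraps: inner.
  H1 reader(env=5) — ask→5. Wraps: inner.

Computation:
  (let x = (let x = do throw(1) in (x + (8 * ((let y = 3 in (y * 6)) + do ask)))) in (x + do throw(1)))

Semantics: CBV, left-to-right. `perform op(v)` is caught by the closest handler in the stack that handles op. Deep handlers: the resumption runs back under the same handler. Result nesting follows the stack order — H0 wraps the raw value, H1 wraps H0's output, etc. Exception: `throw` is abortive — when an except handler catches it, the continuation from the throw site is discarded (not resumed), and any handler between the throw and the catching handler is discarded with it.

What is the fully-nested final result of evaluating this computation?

Step-by-step:
throw(1) @ H0 caught ⇒ 23
H1 returns 23
= 23

Answer: 23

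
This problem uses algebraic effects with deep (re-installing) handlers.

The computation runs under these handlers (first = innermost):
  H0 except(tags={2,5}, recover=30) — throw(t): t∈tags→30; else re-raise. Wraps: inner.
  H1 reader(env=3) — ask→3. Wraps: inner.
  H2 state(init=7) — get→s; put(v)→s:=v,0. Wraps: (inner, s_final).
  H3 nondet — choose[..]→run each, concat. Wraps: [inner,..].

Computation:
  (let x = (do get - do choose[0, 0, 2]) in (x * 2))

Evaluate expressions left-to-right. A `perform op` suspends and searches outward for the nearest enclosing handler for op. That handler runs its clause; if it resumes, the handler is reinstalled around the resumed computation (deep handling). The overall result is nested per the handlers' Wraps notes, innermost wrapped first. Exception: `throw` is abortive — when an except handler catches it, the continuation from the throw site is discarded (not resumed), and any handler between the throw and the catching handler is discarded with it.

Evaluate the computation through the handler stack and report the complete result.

Working:
get @ H2 ⇒ 7
choose[0, 0, 2] @ H3
  branch[0] choose=0:
    H0 returns 14
    H1 returns 14
    H2 returns (14, 7)
    H3 returns [(14, 7)]
  branch[1] choose=0:
    H0 returns 14
    H1 returns 14
    H2 returns (14, 7)
    H3 returns [(14, 7)]
  branch[2] choose=2:
    H0 returns 10
    H1 returns 10
    H2 returns (10, 7)
    H3 returns [(10, 7)]
= [(14, 7), (14, 7), (10, 7)]

Answer: [(14, 7), (14, 7), (10, 7)]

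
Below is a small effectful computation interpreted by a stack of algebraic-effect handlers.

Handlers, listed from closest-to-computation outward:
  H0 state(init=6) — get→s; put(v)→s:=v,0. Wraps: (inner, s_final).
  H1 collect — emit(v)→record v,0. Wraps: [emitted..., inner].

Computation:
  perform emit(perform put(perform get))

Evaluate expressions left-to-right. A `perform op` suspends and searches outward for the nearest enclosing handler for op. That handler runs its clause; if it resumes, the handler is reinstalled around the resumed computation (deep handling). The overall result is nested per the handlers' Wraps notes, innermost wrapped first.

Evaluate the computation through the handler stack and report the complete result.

Step-by-step:
get @ H0 ⇒ 6
put(6) @ H0 ⇒ s:=6
emit(0) @ H1 ⇒ out+=0
H0 returns (0, 6)
H1 returns [0, (0, 6)]
= [0, (0, 6)]

Answer: [0, (0, 6)]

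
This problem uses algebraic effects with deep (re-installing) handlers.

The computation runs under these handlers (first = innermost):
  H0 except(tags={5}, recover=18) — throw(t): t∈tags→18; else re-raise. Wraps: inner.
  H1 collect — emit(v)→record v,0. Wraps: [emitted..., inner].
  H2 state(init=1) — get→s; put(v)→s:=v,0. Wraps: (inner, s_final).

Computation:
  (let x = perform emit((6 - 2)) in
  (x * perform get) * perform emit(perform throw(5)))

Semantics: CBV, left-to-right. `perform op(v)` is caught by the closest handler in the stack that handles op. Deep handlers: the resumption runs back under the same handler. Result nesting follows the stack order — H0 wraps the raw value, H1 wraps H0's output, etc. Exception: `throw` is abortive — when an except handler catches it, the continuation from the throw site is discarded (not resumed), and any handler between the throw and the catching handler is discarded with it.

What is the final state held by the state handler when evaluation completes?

Working:
emit(4) @ H1 ⇒ out+=4
get @ H2 ⇒ 1
throw(5) @ H0 caught ⇒ 18
H1 returns [4, 18]
H2 returns ([4, 18], 1)
= ([4, 18], 1)

Answer: 1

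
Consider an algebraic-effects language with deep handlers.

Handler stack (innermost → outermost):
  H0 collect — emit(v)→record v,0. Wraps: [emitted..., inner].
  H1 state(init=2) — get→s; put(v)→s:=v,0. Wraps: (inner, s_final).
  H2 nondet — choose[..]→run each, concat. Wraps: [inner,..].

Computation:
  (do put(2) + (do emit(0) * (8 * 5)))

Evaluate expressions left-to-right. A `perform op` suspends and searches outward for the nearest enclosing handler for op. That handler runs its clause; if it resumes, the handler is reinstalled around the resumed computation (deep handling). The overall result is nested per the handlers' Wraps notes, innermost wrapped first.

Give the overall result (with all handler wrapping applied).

Step-by-step:
put(2) @ H1 ⇒ s:=2
emit(0) @ H0 ⇒ out+=0
H0 returns [0, 0]
H1 returns ([0, 0], 2)
H2 returns [([0, 0], 2)]
= [([0, 0], 2)]

Answer: [([0, 0], 2)]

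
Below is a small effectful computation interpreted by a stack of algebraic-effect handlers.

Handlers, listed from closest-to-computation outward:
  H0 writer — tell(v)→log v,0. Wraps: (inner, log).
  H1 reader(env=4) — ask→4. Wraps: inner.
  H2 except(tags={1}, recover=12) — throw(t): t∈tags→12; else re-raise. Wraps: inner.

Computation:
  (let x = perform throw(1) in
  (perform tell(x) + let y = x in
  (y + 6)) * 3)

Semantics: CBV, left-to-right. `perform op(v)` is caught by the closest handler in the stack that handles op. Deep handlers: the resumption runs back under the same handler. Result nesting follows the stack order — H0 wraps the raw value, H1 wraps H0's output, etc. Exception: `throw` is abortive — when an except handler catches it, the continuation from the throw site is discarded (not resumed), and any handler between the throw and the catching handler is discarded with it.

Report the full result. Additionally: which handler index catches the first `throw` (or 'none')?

Answer: 12 ; first throw caught by: H2

Evaluation trace:
throw(1) @ H2 caught ⇒ 12
= 12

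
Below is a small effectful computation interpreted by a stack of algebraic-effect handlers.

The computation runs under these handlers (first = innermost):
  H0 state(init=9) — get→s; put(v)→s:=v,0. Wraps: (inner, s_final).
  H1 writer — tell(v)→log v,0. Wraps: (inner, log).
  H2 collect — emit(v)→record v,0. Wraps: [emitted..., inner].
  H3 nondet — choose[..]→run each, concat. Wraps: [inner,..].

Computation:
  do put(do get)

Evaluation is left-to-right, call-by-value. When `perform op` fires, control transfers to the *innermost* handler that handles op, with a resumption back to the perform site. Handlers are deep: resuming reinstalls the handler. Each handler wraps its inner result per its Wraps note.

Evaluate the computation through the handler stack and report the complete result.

Step-by-step:
get @ H0 ⇒ 9
put(9) @ H0 ⇒ s:=9
H0 returns (0, 9)
H1 returns ((0, 9), ())
H2 returns [((0, 9), ())]
H3 returns [[((0, 9), ())]]
= [[((0, 9), ())]]

Answer: [[((0, 9), ())]]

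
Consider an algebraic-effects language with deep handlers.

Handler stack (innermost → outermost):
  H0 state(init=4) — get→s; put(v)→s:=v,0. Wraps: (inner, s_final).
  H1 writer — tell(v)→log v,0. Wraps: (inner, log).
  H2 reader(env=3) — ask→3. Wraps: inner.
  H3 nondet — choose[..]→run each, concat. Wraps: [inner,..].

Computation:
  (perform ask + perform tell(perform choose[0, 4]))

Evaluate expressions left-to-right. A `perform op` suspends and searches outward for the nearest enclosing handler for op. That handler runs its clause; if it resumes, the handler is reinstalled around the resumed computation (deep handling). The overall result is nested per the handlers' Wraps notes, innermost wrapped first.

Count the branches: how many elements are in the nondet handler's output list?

Answer: 2

Step-by-step:
ask @ H2 ⇒ 3
choose[0, 4] @ H3
  branch[0] choose=0:
    tell(0) @ H1 ⇒ log+=0
    H0 returns (3, 4)
    H1 returns ((3, 4), (0))
    H2 returns ((3, 4), (0))
    H3 returns [((3, 4), (0))]
  branch[1] choose=4:
    tell(4) @ H1 ⇒ log+=4
    H0 returns (3, 4)
    H1 returns ((3, 4), (4))
    H2 returns ((3, 4), (4))
    H3 returns [((3, 4), (4))]
= [((3, 4), (0)), ((3, 4), (4))]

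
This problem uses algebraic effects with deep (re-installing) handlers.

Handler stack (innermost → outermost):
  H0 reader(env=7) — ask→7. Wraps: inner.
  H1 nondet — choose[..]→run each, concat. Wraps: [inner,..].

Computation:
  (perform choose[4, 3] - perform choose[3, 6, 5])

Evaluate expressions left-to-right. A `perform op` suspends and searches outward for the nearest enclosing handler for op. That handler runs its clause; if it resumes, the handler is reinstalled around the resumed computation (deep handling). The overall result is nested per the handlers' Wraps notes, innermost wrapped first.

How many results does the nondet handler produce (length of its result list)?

Evaluation trace:
choose[4, 3] @ H1
  branch[0] choose=4:
    choose[3, 6, 5] @ H1
      branch[0] choose=3:
        H0 returns 1
        H1 returns [1]
      branch[1] choose=6:
        H0 returns -2
        H1 returns [-2]
      branch[2] choose=5:
        H0 returns -1
        H1 returns [-1]
  branch[1] choose=3:
    choose[3, 6, 5] @ H1
      branch[0] choose=3:
        H0 returns 0
        H1 returns [0]
      branch[1] choose=6:
        H0 returns -3
        H1 returns [-3]
      branch[2] choose=5:
        H0 returns -2
        H1 returns [-2]
= [1, -2, -1, 0, -3, -2]

Answer: 6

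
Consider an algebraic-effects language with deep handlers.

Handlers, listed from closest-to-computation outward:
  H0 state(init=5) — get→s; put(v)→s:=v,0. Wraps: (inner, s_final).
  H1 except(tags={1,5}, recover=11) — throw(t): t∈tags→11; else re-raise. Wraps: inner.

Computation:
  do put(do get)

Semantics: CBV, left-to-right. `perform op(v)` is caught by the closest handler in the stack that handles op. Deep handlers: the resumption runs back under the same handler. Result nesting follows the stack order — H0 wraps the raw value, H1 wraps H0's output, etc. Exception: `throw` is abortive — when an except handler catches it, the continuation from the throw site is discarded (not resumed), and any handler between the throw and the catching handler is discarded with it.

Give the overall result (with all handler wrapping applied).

Evaluation trace:
get @ H0 ⇒ 5
put(5) @ H0 ⇒ s:=5
H0 returns (0, 5)
H1 returns (0, 5)
= (0, 5)

Answer: (0, 5)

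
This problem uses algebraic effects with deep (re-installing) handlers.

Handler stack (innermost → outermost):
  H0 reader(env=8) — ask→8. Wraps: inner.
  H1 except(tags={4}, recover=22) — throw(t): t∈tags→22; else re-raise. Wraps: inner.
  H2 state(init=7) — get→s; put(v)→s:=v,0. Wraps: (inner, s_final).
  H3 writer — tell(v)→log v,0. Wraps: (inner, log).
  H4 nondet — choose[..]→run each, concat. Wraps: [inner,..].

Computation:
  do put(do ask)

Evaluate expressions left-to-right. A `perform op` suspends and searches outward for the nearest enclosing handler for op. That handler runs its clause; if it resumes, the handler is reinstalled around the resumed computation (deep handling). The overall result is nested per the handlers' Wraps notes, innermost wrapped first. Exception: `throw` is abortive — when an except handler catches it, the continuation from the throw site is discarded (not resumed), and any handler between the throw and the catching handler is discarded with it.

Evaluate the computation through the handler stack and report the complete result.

Evaluation trace:
ask @ H0 ⇒ 8
put(8) @ H2 ⇒ s:=8
H0 returns 0
H1 returns 0
H2 returns (0, 8)
H3 returns ((0, 8), ())
H4 returns [((0, 8), ())]
= [((0, 8), ())]

Answer: [((0, 8), ())]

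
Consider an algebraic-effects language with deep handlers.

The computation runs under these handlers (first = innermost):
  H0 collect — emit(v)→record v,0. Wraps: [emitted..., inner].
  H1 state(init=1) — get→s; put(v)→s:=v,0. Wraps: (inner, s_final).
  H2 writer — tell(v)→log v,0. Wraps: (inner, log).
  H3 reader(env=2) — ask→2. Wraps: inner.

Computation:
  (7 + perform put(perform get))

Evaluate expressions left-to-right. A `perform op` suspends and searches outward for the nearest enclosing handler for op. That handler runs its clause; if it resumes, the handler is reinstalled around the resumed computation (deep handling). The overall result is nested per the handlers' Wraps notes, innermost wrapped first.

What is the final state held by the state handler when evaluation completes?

Working:
get @ H1 ⇒ 1
put(1) @ H1 ⇒ s:=1
H0 returns [7]
H1 returns ([7], 1)
H2 returns (([7], 1), ())
H3 returns (([7], 1), ())
= (([7], 1), ())

Answer: 1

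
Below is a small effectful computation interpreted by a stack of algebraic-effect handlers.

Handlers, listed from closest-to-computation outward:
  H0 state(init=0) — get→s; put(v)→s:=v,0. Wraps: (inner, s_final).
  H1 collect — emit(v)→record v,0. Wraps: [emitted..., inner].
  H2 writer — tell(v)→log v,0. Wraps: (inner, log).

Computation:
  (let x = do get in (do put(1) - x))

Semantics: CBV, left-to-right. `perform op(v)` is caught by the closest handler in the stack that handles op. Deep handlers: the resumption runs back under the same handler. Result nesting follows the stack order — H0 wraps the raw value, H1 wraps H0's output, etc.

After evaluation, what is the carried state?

Working:
get @ H0 ⇒ 0
put(1) @ H0 ⇒ s:=1
H0 returns (0, 1)
H1 returns [(0, 1)]
H2 returns ([(0, 1)], ())
= ([(0, 1)], ())

Answer: 1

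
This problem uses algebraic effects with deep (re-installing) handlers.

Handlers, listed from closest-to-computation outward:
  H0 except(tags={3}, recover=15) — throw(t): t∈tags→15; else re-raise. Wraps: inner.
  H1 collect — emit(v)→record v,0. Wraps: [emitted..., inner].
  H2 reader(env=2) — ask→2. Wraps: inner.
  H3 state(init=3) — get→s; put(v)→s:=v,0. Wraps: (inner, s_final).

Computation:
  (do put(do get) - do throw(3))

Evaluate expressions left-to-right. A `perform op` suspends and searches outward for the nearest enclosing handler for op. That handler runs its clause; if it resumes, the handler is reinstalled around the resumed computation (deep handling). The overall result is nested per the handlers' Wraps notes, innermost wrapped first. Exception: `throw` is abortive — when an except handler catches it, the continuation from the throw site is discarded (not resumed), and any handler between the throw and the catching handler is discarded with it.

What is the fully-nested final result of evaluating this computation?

Answer: ([15], 3)

Step-by-step:
get @ H3 ⇒ 3
put(3) @ H3 ⇒ s:=3
throw(3) @ H0 caught ⇒ 15
H1 returns [15]
H2 returns [15]
H3 returns ([15], 3)
= ([15], 3)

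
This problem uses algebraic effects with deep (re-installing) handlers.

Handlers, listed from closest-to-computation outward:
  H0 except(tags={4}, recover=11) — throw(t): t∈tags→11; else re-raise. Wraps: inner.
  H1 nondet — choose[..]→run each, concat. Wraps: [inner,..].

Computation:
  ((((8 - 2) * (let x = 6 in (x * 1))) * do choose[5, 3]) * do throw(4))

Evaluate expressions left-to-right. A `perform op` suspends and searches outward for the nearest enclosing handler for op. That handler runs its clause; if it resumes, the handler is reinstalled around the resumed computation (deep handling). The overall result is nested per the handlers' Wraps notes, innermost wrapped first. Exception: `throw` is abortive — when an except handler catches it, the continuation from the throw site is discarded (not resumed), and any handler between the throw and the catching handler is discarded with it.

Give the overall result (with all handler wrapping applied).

Answer: [11, 11]

Evaluation trace:
choose[5, 3] @ H1
  branch[0] choose=5:
    throw(4) @ H0 caught ⇒ 11
    H1 returns [11]
  branch[1] choose=3:
    throw(4) @ H0 caught ⇒ 11
    H1 returns [11]
= [11, 11]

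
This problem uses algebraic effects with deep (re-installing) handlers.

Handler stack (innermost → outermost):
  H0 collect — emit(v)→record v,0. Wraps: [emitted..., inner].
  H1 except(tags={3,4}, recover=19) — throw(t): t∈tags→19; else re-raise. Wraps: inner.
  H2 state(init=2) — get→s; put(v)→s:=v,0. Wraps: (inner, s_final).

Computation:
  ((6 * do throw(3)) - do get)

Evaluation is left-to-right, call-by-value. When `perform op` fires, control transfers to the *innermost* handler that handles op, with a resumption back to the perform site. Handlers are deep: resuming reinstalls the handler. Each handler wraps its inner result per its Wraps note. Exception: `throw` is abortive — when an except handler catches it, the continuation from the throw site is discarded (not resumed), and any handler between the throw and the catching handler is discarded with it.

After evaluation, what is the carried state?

Answer: 2

Evaluation trace:
throw(3) @ H1 caught ⇒ 19
H2 returns (19, 2)
= (19, 2)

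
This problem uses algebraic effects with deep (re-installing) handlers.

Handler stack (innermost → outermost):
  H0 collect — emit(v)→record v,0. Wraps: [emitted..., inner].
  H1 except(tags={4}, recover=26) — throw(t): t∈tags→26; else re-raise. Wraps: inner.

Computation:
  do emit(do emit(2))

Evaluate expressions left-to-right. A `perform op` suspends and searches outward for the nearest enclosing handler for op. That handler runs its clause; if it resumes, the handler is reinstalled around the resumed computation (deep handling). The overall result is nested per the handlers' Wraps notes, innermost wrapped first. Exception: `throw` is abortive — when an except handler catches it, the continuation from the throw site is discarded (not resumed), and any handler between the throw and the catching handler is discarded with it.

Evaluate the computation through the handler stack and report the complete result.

Answer: [2, 0, 0]

Step-by-step:
emit(2) @ H0 ⇒ out+=2
emit(0) @ H0 ⇒ out+=0
H0 returns [2, 0, 0]
H1 returns [2, 0, 0]
= [2, 0, 0]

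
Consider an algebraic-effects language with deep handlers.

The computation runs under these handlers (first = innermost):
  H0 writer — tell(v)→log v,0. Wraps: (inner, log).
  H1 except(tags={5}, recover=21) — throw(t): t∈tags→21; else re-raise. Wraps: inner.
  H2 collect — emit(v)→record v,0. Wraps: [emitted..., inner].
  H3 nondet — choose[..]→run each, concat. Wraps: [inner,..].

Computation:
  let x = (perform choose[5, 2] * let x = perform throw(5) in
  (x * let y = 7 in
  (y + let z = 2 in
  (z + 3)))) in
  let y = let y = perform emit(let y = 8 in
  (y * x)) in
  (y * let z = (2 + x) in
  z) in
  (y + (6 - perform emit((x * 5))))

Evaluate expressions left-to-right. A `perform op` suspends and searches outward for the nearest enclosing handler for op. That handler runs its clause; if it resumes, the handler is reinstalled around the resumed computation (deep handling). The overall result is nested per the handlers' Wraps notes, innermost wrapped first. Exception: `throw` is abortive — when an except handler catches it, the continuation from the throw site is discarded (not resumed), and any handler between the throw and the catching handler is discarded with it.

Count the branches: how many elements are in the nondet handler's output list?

Answer: 2

Step-by-step:
choose[5, 2] @ H3
  branch[0] choose=5:
    throw(5) @ H1 caught ⇒ 21
    H2 returns [21]
    H3 returns [[21]]
  branch[1] choose=2:
    throw(5) @ H1 caught ⇒ 21
    H2 returns [21]
    H3 returns [[21]]
= [[21], [21]]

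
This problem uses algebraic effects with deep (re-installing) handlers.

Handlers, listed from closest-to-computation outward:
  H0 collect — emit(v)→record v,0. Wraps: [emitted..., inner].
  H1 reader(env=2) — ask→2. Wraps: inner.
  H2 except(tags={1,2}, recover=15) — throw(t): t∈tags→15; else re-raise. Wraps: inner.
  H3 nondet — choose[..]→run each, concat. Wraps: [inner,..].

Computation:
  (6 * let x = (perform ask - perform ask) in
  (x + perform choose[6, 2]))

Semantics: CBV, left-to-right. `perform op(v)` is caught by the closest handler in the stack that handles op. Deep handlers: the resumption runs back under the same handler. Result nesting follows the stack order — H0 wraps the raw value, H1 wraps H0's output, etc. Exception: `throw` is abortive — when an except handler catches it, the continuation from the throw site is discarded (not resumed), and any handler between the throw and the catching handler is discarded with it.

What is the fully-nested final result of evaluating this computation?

Evaluation trace:
ask @ H1 ⇒ 2
ask @ H1 ⇒ 2
choose[6, 2] @ H3
  branch[0] choose=6:
    H0 returns [36]
    H1 returns [36]
    H2 returns [36]
    H3 returns [[36]]
  branch[1] choose=2:
    H0 returns [12]
    H1 returns [12]
    H2 returns [12]
    H3 returns [[12]]
= [[36], [12]]

Answer: [[36], [12]]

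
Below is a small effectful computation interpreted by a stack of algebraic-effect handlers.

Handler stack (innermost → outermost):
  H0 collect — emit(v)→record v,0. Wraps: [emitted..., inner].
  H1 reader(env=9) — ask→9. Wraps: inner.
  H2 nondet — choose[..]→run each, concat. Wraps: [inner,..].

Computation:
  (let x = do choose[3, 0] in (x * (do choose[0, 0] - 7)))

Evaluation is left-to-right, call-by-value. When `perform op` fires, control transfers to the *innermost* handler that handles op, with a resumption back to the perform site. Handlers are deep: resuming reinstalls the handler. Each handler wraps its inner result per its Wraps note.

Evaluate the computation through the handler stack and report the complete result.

Working:
choose[3, 0] @ H2
  branch[0] choose=3:
    choose[0, 0] @ H2
      branch[0] choose=0:
        H0 returns [-21]
        H1 returns [-21]
        H2 returns [[-21]]
      branch[1] choose=0:
        H0 returns [-21]
        H1 returns [-21]
        H2 returns [[-21]]
  branch[1] choose=0:
    choose[0, 0] @ H2
      branch[0] choose=0:
        H0 returns [0]
        H1 returns [0]
        H2 returns [[0]]
      branch[1] choose=0:
        H0 returns [0]
        H1 returns [0]
        H2 returns [[0]]
= [[-21], [-21], [0], [0]]

Answer: [[-21], [-21], [0], [0]]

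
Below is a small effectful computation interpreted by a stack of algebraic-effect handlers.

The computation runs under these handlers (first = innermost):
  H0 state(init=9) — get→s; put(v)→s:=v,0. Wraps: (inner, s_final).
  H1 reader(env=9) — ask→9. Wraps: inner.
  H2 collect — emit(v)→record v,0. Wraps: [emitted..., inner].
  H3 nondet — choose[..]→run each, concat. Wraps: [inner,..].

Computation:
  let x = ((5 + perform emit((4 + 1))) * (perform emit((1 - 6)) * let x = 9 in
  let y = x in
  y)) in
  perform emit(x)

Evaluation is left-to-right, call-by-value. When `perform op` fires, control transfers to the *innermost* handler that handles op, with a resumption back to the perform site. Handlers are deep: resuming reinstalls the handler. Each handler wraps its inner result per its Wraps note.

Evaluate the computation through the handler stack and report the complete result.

Answer: [[5, -5, 0, (0, 9)]]

Evaluation trace:
emit(5) @ H2 ⇒ out+=5
emit(-5) @ H2 ⇒ out+=-5
emit(0) @ H2 ⇒ out+=0
H0 returns (0, 9)
H1 returns (0, 9)
H2 returns [5, -5, 0, (0, 9)]
H3 returns [[5, -5, 0, (0, 9)]]
= [[5, -5, 0, (0, 9)]]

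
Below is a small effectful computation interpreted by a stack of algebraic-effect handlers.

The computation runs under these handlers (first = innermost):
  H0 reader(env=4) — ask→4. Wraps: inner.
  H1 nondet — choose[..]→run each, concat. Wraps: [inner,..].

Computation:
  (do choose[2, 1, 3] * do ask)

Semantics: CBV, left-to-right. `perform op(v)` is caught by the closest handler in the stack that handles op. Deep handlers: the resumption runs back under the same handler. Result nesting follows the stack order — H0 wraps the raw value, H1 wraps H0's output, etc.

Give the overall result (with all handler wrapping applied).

Answer: [8, 4, 12]

Working:
choose[2, 1, 3] @ H1
  branch[0] choose=2:
    ask @ H0 ⇒ 4
    H0 returns 8
    H1 returns [8]
  branch[1] choose=1:
    ask @ H0 ⇒ 4
    H0 returns 4
    H1 returns [4]
  branch[2] choose=3:
    ask @ H0 ⇒ 4
    H0 returns 12
    H1 returns [12]
= [8, 4, 12]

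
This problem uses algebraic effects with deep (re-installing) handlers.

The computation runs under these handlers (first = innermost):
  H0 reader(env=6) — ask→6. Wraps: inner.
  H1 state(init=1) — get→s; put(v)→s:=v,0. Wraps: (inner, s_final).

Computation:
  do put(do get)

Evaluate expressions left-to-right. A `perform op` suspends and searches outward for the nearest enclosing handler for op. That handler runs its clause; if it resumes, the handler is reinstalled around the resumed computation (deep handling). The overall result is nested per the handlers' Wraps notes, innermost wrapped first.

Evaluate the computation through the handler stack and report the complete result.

Evaluation trace:
get @ H1 ⇒ 1
put(1) @ H1 ⇒ s:=1
H0 returns 0
H1 returns (0, 1)
= (0, 1)

Answer: (0, 1)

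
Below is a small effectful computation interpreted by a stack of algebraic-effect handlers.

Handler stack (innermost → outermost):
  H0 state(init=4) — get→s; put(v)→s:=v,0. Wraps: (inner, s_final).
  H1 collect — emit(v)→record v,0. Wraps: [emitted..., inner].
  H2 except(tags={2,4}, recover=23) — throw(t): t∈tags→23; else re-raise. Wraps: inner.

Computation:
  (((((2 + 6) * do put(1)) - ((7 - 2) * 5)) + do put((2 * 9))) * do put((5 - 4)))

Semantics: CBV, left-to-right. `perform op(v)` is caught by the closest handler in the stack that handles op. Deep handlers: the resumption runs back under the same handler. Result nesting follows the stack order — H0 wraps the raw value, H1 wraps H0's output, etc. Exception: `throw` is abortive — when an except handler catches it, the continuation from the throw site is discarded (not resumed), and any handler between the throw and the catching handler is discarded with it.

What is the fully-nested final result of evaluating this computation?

Answer: [(0, 1)]

Evaluation trace:
put(1) @ H0 ⇒ s:=1
put(18) @ H0 ⇒ s:=18
put(1) @ H0 ⇒ s:=1
H0 returns (0, 1)
H1 returns [(0, 1)]
H2 returns [(0, 1)]
= [(0, 1)]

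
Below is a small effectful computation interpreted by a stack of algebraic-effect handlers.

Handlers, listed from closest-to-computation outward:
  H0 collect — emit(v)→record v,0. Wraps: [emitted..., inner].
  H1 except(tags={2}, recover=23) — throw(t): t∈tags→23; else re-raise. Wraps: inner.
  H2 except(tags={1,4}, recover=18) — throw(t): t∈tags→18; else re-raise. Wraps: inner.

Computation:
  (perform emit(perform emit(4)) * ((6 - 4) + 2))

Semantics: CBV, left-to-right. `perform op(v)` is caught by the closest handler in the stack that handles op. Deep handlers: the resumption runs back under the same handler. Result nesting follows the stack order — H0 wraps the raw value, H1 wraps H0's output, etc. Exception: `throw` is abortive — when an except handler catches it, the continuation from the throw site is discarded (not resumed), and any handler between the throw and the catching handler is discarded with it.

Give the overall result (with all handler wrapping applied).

Answer: [4, 0, 0]

Evaluation trace:
emit(4) @ H0 ⇒ out+=4
emit(0) @ H0 ⇒ out+=0
H0 returns [4, 0, 0]
H1 returns [4, 0, 0]
H2 returns [4, 0, 0]
= [4, 0, 0]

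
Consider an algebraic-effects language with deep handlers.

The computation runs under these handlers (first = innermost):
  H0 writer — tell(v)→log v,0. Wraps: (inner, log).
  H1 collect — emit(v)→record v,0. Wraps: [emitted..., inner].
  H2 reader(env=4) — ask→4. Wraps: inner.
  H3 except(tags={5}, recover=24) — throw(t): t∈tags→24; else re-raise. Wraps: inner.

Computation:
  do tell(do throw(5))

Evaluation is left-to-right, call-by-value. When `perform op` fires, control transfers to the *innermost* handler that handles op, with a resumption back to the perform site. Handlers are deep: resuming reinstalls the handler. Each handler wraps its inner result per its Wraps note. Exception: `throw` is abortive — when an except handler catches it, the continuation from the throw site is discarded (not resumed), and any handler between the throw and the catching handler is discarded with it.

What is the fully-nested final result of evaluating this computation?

Answer: 24

Working:
throw(5) @ H3 caught ⇒ 24
= 24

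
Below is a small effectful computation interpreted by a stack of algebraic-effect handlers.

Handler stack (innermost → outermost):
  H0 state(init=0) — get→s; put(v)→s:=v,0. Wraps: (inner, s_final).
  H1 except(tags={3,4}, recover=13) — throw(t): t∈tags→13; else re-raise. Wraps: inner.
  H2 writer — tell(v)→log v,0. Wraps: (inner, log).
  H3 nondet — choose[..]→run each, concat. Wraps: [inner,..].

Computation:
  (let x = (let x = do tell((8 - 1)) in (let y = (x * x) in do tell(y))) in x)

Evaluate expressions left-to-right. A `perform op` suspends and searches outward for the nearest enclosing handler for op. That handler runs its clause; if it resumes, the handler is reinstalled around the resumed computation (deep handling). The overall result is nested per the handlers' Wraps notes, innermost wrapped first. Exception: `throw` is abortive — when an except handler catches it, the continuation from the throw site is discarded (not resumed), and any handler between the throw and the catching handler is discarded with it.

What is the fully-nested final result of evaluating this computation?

Answer: [((0, 0), (7, 0))]

Working:
tell(7) @ H2 ⇒ log+=7
tell(0) @ H2 ⇒ log+=0
H0 returns (0, 0)
H1 returns (0, 0)
H2 returns ((0, 0), (7, 0))
H3 returns [((0, 0), (7, 0))]
= [((0, 0), (7, 0))]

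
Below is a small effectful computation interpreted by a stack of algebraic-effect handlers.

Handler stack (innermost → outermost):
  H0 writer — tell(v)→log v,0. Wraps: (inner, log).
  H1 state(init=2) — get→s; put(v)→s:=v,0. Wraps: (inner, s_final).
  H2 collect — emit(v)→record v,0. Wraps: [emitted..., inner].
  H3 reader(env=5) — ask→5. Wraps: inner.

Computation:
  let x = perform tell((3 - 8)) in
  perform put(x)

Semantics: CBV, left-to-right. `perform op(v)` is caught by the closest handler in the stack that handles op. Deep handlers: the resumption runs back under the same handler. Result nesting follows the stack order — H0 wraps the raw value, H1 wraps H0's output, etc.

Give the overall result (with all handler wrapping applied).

Answer: [((0, (-5)), 0)]

Step-by-step:
tell(-5) @ H0 ⇒ log+=-5
put(0) @ H1 ⇒ s:=0
H0 returns (0, (-5))
H1 returns ((0, (-5)), 0)
H2 returns [((0, (-5)), 0)]
H3 returns [((0, (-5)), 0)]
= [((0, (-5)), 0)]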